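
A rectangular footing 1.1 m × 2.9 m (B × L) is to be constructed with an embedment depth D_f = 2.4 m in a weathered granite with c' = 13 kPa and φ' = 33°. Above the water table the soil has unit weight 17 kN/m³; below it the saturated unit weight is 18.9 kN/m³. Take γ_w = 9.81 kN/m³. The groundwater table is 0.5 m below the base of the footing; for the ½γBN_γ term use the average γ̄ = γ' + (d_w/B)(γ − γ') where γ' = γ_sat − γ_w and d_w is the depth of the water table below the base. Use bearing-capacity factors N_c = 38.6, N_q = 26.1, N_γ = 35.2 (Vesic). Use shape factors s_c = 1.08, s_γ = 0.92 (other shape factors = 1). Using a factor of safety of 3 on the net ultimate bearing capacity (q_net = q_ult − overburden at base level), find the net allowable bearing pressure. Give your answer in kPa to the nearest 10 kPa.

q_all(net) ≈ 600 kPa

Overburden at base level: q = 17 × 2.4 = 40.8 kPa.
The water table is 0.5 m below the base (< B = 1.1 m), so the ½γBN_γ term uses γ̄ = γ' + (d_w/B)(γ − γ') = 9.09 + (0.5/1.1)(17 − 9.09) = 12.685 kN/m³.
Cohesion term c·N_c·s_c = 13 × 38.6 × 1.08 = 541.94 kPa; surcharge term q·N_q = 40.8 × 26.1 = 1064.9 kPa; self-weight term 0.5·γ·B·N_γ·s_γ = 0.5 × 12.685 × 1.1 × 35.2 × 0.92 = 225.94 kPa.
q_ult = 541.94 + 1064.9 + 225.94 = 1832.8 kPa.
q_net = 1832.8 − 40.8 = 1792 kPa.
q_all(net) = 1792 / 3 = 597.32 kPa.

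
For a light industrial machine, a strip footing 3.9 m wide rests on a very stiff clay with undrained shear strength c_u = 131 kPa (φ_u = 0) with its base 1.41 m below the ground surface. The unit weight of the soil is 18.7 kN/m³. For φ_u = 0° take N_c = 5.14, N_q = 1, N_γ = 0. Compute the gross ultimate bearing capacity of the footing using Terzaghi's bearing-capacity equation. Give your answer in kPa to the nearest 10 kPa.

q_ult ≈ 700 kPa

Overburden at base level: q = 18.7 × 1.41 = 26.367 kPa.
Cohesion term c·N_c = 131 × 5.14 = 673.34 kPa; surcharge term q·N_q = 26.367 × 1 = 26.367 kPa.
q_ult = 673.34 + 26.367 = 699.71 kPa.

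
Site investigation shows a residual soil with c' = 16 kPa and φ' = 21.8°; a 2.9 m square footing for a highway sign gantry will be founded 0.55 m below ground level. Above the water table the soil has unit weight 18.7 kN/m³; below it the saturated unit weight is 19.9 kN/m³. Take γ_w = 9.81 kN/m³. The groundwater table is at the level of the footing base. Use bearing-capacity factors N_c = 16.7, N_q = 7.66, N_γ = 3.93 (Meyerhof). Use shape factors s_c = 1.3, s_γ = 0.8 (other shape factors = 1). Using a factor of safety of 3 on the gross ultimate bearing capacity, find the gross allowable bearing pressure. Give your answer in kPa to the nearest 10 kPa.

Effective surcharge at the founding depth q = γ·D_f = 18.7 × 0.55 = 10.285 kPa.
The water table coincides with the base, so in the self-weight term γ → γ' = 10.09 kN/m³.
q_ult = c·N_c·s_c + q·N_q + 0.5·γ·B·N_γ·s_γ
     = 16 × 16.7 × 1.3 + 10.285 × 7.66 + 0.5 × 10.09 × 2.9 × 3.93 × 0.8
     = 347.36 + 78.783 + 45.998 = 472.14 kPa.
q_all = 472.14 / 3 = 157.38 kPa.

q_all ≈ 160 kPa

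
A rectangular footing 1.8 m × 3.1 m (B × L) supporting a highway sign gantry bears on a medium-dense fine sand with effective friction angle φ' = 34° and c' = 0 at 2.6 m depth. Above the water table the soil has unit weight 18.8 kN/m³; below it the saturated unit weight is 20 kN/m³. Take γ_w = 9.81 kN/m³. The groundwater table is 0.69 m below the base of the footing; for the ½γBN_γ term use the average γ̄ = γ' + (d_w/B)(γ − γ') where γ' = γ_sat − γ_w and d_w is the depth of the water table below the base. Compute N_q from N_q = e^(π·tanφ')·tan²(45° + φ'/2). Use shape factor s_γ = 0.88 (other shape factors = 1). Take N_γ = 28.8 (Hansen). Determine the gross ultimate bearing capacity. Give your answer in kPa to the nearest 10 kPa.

tan34° = 0.6745, so N_q = e^(π×0.6745)·tan²(62°) = 8.323 × 3.537 = 29.44.
Effective surcharge at the founding depth q = γ·D_f = 18.8 × 2.6 = 48.88 kPa.
With d_w = 0.69 m < B, γ̄ = 10.19 + (0.69/1.8) × (18.8 − 10.19) = 13.49 kN/m³.
q_ult = q·N_q + 0.5·γ·B·N_γ·s_γ
     = 48.88 × 29.44 + 0.5 × 13.49 × 1.8 × 28.8 × 0.88
     = 1439 + 307.71 = 1746.7 kPa.

q_ult ≈ 1750 kPa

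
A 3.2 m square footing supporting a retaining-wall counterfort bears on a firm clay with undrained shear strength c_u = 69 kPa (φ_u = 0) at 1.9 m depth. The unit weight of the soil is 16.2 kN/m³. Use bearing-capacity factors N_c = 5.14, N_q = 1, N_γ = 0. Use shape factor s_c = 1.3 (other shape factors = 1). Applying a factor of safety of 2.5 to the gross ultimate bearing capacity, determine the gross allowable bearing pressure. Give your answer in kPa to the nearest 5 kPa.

Overburden at base level: q = 16.2 × 1.9 = 30.78 kPa.
Cohesion term c·N_c·s_c = 69 × 5.14 × 1.3 = 461.06 kPa; surcharge term q·N_q = 30.78 × 1 = 30.78 kPa.
q_ult = 461.06 + 30.78 = 491.84 kPa.
q_all = q_ult / FS = 491.84 / 2.5 = 196.74 kPa.

q_all ≈ 195 kPa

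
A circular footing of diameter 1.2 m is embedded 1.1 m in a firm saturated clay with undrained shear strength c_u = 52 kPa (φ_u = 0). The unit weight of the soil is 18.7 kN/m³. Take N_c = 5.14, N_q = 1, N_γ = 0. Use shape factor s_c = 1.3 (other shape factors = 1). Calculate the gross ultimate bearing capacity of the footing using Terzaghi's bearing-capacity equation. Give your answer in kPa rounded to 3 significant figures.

Overburden at base level: q = 18.7 × 1.1 = 20.57 kPa.
Cohesion term c·N_c·s_c = 52 × 5.14 × 1.3 = 347.46 kPa; surcharge term q·N_q = 20.57 × 1 = 20.57 kPa.
q_ult = 347.46 + 20.57 = 368.03 kPa.

q_ult ≈ 368 kPa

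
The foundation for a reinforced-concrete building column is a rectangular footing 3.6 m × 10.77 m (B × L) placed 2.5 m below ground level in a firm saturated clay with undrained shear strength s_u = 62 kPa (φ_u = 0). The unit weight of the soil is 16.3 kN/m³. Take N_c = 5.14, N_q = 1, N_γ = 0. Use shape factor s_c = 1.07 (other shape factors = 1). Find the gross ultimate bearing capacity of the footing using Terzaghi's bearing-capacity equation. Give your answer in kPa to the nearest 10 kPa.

Overburden at base level: q = 16.3 × 2.5 = 40.75 kPa.
Cohesion term c·N_c·s_c = 62 × 5.14 × 1.07 = 340.99 kPa; surcharge term q·N_q = 40.75 × 1 = 40.75 kPa.
q_ult = 340.99 + 40.75 = 381.74 kPa.

q_ult ≈ 380 kPa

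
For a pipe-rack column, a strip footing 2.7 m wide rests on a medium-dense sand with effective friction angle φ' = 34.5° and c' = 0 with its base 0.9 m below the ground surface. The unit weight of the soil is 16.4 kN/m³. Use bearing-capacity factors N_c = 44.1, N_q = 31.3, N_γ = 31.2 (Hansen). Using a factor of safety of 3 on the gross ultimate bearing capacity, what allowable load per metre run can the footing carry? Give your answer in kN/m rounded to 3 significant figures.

≈ 1040 kN/m

Effective surcharge at the founding depth q = γ·D_f = 16.4 × 0.9 = 14.76 kPa.
q_ult = q·N_q + 0.5·γ·B·N_γ
     = 14.76 × 31.3 + 0.5 × 16.4 × 2.7 × 31.2
     = 461.99 + 690.77 = 1152.8 kPa.
Gross allowable pressure q_all = 1152.8 / 3 = 384.25 kPa.
Allowable wall load = q_all × B = 384.25 × 2.7 = 1037.5 kN per metre run.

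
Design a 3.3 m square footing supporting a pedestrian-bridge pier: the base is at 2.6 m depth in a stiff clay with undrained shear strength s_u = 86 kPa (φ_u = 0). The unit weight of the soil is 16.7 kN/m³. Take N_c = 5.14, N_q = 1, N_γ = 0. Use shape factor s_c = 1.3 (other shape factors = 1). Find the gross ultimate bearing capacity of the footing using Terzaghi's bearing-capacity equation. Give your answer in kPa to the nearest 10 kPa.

q_ult ≈ 620 kPa

q = γ·D_f = 16.7 × 2.6 = 43.42 kPa.
c·N_c·s_c = 86 × 5.14 × 1.3 = 574.65 kPa
q·N_q = 43.42 × 1 = 43.42 kPa
q_ult = 574.65 + 43.42 = 618.07 kPa.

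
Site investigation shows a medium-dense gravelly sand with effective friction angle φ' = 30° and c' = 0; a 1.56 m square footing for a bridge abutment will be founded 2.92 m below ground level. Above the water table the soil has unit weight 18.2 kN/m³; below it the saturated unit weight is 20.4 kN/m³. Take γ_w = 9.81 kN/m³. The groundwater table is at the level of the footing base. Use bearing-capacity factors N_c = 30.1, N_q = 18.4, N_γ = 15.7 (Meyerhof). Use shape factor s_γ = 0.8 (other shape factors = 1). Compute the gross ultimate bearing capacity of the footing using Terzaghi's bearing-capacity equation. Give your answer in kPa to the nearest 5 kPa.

q_ult ≈ 1080 kPa

q = γ·D_f = 18.2 × 2.92 = 53.144 kPa.
For the ½γBN_γ term take γ' = 20.4 − 9.81 = 10.59 kN/m³ (soil below base is submerged).
q·N_q = 53.144 × 18.4 = 977.85 kPa
0.5·γ·B·N_γ·s_γ = 0.5 × 10.59 × 1.56 × 15.7 × 0.8 = 103.75 kPa
q_ult = 977.85 + 103.75 = 1081.6 kPa.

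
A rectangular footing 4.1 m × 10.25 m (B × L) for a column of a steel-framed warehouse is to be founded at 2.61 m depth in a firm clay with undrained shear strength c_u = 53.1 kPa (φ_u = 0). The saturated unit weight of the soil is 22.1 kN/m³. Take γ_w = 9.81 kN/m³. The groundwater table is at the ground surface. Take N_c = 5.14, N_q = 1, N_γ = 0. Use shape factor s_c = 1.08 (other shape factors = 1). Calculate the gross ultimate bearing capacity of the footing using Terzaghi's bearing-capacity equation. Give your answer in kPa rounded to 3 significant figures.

q_ult ≈ 327 kPa

Water table at ground surface, so effective unit weight γ' = 22.1 − 9.81 = 12.29 kN/m³ is used throughout; overburden q = 12.29 × 2.61 = 32.077 kPa.
Cohesion term c·N_c·s_c = 53.1 × 5.14 × 1.08 = 294.77 kPa; surcharge term q·N_q = 32.077 × 1 = 32.077 kPa.
q_ult = 294.77 + 32.077 = 326.85 kPa.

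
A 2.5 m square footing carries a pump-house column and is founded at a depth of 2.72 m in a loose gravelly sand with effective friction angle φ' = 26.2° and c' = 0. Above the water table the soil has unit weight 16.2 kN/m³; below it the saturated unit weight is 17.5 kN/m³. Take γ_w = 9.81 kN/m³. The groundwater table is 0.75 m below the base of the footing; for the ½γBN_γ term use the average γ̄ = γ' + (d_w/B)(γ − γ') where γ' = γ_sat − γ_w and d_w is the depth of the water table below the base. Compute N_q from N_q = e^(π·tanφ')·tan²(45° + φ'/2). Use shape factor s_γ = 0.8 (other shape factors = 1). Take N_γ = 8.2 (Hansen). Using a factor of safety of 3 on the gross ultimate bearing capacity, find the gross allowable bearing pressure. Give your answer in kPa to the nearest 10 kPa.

N_q = e^(π·tan26.2°)·tan²(58.1°) = 12.11.
Effective surcharge at the founding depth q = γ·D_f = 16.2 × 2.72 = 44.064 kPa.
With d_w = 0.75 m < B, γ̄ = 7.69 + (0.75/2.5) × (16.2 − 7.69) = 10.243 kN/m³.
q_ult = q·N_q + 0.5·γ·B·N_γ·s_γ
     = 44.064 × 12.11 + 0.5 × 10.243 × 2.5 × 8.2 × 0.8
     = 533.63 + 83.993 = 617.62 kPa.
q_all = 617.62 / 3 = 205.87 kPa.

q_all ≈ 210 kPa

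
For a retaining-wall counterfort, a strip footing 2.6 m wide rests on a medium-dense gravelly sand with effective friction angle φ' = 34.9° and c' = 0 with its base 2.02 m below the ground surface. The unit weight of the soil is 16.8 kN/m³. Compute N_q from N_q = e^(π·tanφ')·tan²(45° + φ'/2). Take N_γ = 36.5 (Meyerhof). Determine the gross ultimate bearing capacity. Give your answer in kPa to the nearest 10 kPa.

tan34.9° = 0.6976, so N_q = e^(π×0.6976)·tan²(62.45°) = 8.95 × 3.674 = 32.89.
q = γ·D_f = 16.8 × 2.02 = 33.936 kPa.
q·N_q = 33.936 × 32.885 = 1116 kPa
0.5·γ·B·N_γ = 0.5 × 16.8 × 2.6 × 36.5 = 797.16 kPa
q_ult = 1116 + 797.16 = 1913.1 kPa.

q_ult ≈ 1910 kPa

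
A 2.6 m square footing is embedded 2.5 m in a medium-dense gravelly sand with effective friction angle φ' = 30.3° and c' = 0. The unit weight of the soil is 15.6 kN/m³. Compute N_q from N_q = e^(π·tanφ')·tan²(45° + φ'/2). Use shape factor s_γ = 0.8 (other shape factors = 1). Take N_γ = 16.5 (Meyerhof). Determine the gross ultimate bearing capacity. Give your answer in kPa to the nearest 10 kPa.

q_ult ≈ 1010 kPa

tan30.3° = 0.5844, so N_q = e^(π×0.5844)·tan²(60.15°) = 6.27 × 3.037 = 19.04.
q = γ·D_f = 15.6 × 2.5 = 39 kPa.
q·N_q = 39 × 19.04 = 742.54 kPa
0.5·γ·B·N_γ·s_γ = 0.5 × 15.6 × 2.6 × 16.5 × 0.8 = 267.7 kPa
q_ult = 742.54 + 267.7 = 1010.2 kPa.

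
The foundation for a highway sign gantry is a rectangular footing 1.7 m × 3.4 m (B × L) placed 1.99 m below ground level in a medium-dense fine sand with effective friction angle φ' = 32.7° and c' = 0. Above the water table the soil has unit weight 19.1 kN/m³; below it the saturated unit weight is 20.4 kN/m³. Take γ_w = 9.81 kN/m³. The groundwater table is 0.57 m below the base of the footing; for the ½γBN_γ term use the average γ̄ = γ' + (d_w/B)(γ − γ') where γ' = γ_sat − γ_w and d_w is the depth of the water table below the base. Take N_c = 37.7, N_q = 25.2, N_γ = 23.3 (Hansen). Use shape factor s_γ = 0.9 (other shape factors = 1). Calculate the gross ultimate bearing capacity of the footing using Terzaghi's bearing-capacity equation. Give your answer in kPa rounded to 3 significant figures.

Overburden at base level: q = 19.1 × 1.99 = 38.009 kPa.
The water table is 0.57 m below the base (< B = 1.7 m), so the ½γBN_γ term uses γ̄ = γ' + (d_w/B)(γ − γ') = 10.59 + (0.57/1.7)(19.1 − 10.59) = 13.443 kN/m³.
Surcharge term q·N_q = 38.009 × 25.2 = 957.83 kPa; self-weight term 0.5·γ·B·N_γ·s_γ = 0.5 × 13.443 × 1.7 × 23.3 × 0.9 = 239.62 kPa.
q_ult = 957.83 + 239.62 = 1197.4 kPa.

q_ult ≈ 1200 kPa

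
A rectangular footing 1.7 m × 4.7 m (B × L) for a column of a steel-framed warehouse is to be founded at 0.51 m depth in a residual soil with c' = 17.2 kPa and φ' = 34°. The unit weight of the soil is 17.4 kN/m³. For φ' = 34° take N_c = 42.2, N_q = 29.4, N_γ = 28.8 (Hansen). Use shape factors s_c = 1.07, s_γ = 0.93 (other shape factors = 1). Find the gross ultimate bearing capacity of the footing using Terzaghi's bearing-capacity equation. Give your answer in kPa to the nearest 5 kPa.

q_ult ≈ 1435 kPa

Effective surcharge at the founding depth q = γ·D_f = 17.4 × 0.51 = 8.874 kPa.
q_ult = c·N_c·s_c + q·N_q + 0.5·γ·B·N_γ·s_γ
     = 17.2 × 42.2 × 1.07 + 8.874 × 29.4 + 0.5 × 17.4 × 1.7 × 28.8 × 0.93
     = 776.65 + 260.9 + 396.14 = 1433.7 kPa.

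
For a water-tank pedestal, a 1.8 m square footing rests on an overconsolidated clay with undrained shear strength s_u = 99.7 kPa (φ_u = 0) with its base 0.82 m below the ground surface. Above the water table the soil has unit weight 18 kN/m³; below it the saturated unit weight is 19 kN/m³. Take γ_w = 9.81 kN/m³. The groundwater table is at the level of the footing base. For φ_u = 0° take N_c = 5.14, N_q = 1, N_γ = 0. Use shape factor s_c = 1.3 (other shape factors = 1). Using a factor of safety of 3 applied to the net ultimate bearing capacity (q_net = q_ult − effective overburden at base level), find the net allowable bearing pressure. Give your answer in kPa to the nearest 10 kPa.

Overburden at base level: q = 18 × 0.82 = 14.76 kPa.
Cohesion term c·N_c·s_c = 99.7 × 5.14 × 1.3 = 666.2 kPa; surcharge term q·N_q = 14.76 × 1 = 14.76 kPa.
q_ult = 666.2 + 14.76 = 680.96 kPa.
Net ultimate: q_net = 680.96 − 14.76 = 666.2 kPa.
q_all(net) = 666.2 / 3 = 222.07 kPa.

q_all(net) ≈ 220 kPa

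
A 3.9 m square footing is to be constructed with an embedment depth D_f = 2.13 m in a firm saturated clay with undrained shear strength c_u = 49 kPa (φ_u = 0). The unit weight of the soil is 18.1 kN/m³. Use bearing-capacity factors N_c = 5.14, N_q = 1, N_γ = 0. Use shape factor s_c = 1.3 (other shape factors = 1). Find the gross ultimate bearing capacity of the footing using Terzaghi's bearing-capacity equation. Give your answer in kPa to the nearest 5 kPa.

Effective surcharge at the founding depth q = γ·D_f = 18.1 × 2.13 = 38.553 kPa.
q_ult = c·N_c·s_c + q·N_q
     = 49 × 5.14 × 1.3 + 38.553 × 1
     = 327.42 + 38.553 = 365.97 kPa.

q_ult ≈ 365 kPa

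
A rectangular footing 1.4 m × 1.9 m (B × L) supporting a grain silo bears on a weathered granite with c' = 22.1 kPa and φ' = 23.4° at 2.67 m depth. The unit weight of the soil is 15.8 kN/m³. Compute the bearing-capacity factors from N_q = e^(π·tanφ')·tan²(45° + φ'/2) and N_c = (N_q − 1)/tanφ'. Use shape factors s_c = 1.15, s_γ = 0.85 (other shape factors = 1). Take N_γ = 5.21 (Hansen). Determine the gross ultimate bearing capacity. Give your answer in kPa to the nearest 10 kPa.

q_ult ≈ 900 kPa

tan23.4° = 0.4327, so N_q = e^(π×0.4327)·tan²(56.7°) = 3.894 × 2.318 = 9.03.
N_c = (9.03 − 1)/tan23.4° = 18.54.
q = γ·D_f = 15.8 × 2.67 = 42.186 kPa.
c·N_c·s_c = 22.1 × 18.545 × 1.15 = 471.32 kPa
q·N_q = 42.186 × 9.0251 = 380.73 kPa
0.5·γ·B·N_γ·s_γ = 0.5 × 15.8 × 1.4 × 5.21 × 0.85 = 48.979 kPa
q_ult = 471.32 + 380.73 + 48.979 = 901.03 kPa.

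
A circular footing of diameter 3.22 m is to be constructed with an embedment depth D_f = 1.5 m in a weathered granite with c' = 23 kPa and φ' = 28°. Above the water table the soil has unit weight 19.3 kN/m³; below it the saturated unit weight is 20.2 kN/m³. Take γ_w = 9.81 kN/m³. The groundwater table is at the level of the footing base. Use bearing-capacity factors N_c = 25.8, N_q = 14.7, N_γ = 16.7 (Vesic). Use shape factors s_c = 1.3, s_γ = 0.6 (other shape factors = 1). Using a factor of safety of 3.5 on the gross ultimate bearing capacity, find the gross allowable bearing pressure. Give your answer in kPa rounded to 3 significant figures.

q = γ·D_f = 19.3 × 1.5 = 28.95 kPa.
For the ½γBN_γ term take γ' = 20.2 − 9.81 = 10.39 kN/m³ (soil below base is submerged).
c·N_c·s_c = 23 × 25.8 × 1.3 = 771.42 kPa
q·N_q = 28.95 × 14.7 = 425.56 kPa
0.5·γ·B·N_γ·s_γ = 0.5 × 10.39 × 3.22 × 16.7 × 0.6 = 167.61 kPa
q_ult = 771.42 + 425.56 + 167.61 = 1364.6 kPa.
q_all = 1364.6 / 3.5 = 389.89 kPa.

q_all ≈ 390 kPa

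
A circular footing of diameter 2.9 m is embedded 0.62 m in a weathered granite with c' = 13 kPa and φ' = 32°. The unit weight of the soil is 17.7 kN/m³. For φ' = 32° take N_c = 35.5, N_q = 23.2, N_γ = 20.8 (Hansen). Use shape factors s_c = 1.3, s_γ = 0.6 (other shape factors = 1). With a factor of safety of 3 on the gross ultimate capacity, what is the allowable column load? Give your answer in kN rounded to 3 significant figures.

q = γ·D_f = 17.7 × 0.62 = 10.974 kPa.
c·N_c·s_c = 13 × 35.5 × 1.3 = 599.95 kPa
q·N_q = 10.974 × 23.2 = 254.6 kPa
0.5·γ·B·N_γ·s_γ = 0.5 × 17.7 × 2.9 × 20.8 × 0.6 = 320.3 kPa
q_ult = 599.95 + 254.6 + 320.3 = 1174.8 kPa.
Gross allowable pressure q_all = 1174.8 / 3 = 391.62 kPa.
Footing area = 6.6052 m², so allowable column load = 391.62 × 6.6052 = 2586.7 kN.

P_all ≈ 2590 kN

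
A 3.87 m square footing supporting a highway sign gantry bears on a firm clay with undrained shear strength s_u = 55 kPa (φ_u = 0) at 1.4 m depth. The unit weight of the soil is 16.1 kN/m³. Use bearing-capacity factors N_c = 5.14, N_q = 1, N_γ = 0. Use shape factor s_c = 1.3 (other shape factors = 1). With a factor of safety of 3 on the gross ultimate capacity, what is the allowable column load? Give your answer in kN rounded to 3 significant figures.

Effective surcharge at the founding depth q = γ·D_f = 16.1 × 1.4 = 22.54 kPa.
q_ult = c·N_c·s_c + q·N_q
     = 55 × 5.14 × 1.3 + 22.54 × 1
     = 367.51 + 22.54 = 390.05 kPa.
Gross allowable pressure q_all = 390.05 / 3 = 130.02 kPa.
Footing area = 14.9769 m², so allowable column load = 130.02 × 14.9769 = 1947.2 kN.

P_all ≈ 1950 kN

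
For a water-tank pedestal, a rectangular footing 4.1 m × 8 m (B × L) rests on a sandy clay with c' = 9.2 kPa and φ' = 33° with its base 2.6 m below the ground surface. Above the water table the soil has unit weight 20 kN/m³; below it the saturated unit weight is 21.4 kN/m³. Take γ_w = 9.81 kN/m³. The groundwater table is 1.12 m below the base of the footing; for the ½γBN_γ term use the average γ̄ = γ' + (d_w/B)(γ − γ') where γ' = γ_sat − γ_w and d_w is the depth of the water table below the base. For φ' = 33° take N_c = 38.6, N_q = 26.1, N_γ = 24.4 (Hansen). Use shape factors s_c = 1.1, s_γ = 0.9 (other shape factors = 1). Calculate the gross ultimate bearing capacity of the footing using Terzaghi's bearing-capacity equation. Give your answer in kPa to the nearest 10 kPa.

q_ult ≈ 2370 kPa

Overburden at base level: q = 20 × 2.6 = 52 kPa.
The water table is 1.12 m below the base (< B = 4.1 m), so the ½γBN_γ term uses γ̄ = γ' + (d_w/B)(γ − γ') = 11.59 + (1.12/4.1)(20 − 11.59) = 13.887 kN/m³.
Cohesion term c·N_c·s_c = 9.2 × 38.6 × 1.1 = 390.63 kPa; surcharge term q·N_q = 52 × 26.1 = 1357.2 kPa; self-weight term 0.5·γ·B·N_γ·s_γ = 0.5 × 13.887 × 4.1 × 24.4 × 0.9 = 625.18 kPa.
q_ult = 390.63 + 1357.2 + 625.18 = 2373 kPa.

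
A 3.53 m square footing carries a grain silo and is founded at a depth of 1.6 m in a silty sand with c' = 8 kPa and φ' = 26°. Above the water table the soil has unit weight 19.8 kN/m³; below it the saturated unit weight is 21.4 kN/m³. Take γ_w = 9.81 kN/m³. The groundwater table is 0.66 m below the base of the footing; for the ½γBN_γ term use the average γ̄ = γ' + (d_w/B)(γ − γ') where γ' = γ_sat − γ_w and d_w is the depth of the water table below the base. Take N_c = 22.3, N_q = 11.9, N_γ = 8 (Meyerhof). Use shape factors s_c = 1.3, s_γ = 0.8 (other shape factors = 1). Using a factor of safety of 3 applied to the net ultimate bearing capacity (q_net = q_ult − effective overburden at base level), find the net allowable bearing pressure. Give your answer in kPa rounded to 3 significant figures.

q_all(net) ≈ 242 kPa

Overburden at base level: q = 19.8 × 1.6 = 31.68 kPa.
The water table is 0.66 m below the base (< B = 3.53 m), so the ½γBN_γ term uses γ̄ = γ' + (d_w/B)(γ − γ') = 11.59 + (0.66/3.53)(19.8 − 11.59) = 13.125 kN/m³.
Cohesion term c·N_c·s_c = 8 × 22.3 × 1.3 = 231.92 kPa; surcharge term q·N_q = 31.68 × 11.9 = 376.99 kPa; self-weight term 0.5·γ·B·N_γ·s_γ = 0.5 × 13.125 × 3.53 × 8 × 0.8 = 148.26 kPa.
q_ult = 231.92 + 376.99 + 148.26 = 757.17 kPa.
Net ultimate: q_net = 757.17 − 31.68 = 725.49 kPa.
q_all(net) = 725.49 / 3 = 241.83 kPa.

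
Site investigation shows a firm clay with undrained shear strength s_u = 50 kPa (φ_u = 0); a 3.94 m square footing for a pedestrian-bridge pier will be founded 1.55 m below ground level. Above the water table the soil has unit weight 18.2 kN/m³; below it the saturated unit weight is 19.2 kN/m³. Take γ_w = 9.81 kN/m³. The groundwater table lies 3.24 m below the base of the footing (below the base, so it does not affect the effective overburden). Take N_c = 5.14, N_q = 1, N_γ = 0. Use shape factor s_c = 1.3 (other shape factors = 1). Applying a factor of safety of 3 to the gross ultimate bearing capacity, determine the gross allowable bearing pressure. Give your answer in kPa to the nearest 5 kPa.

q_all ≈ 120 kPa

q = γ·D_f = 18.2 × 1.55 = 28.21 kPa.
c·N_c·s_c = 50 × 5.14 × 1.3 = 334.1 kPa
q·N_q = 28.21 × 1 = 28.21 kPa
q_ult = 334.1 + 28.21 = 362.31 kPa.
q_all = q_ult / FS = 362.31 / 3 = 120.77 kPa.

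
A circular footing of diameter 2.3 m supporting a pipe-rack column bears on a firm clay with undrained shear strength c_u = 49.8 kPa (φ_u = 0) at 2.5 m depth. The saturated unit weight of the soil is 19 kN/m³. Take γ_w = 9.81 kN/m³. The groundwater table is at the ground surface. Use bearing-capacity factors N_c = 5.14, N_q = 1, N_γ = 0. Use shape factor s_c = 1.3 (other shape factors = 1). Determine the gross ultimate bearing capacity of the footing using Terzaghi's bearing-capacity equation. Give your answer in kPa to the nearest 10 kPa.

q_ult ≈ 360 kPa

γ' = 19 − 9.81 = 9.19 kN/m³ (submerged throughout). q = 9.19 × 2.5 = 22.975 kPa.
c·N_c·s_c = 49.8 × 5.14 × 1.3 = 332.76 kPa
q·N_q = 22.975 × 1 = 22.975 kPa
q_ult = 332.76 + 22.975 = 355.74 kPa.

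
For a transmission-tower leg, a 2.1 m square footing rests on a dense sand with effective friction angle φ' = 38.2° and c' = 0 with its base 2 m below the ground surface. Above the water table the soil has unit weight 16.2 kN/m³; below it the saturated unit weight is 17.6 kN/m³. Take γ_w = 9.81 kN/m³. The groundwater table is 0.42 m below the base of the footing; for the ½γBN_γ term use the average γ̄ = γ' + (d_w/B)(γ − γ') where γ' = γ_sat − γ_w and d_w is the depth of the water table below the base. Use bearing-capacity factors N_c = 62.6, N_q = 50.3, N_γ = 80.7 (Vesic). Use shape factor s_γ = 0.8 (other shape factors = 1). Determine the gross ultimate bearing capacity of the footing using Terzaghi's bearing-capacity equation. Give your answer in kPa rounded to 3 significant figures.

Effective surcharge at the founding depth q = γ·D_f = 16.2 × 2 = 32.4 kPa.
With d_w = 0.42 m < B, γ̄ = 7.79 + (0.42/2.1) × (16.2 − 7.79) = 9.472 kN/m³.
q_ult = q·N_q + 0.5·γ·B·N_γ·s_γ
     = 32.4 × 50.3 + 0.5 × 9.472 × 2.1 × 80.7 × 0.8
     = 1629.7 + 642.09 = 2271.8 kPa.

q_ult ≈ 2270 kPa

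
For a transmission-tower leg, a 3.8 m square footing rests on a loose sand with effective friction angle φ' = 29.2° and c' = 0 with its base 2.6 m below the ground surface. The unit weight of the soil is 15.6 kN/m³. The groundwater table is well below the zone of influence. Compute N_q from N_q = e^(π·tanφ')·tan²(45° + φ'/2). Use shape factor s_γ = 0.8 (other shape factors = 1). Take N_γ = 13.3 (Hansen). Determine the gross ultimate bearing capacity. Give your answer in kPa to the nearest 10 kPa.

q_ult ≈ 1000 kPa

tan29.2° = 0.5589, so N_q = e^(π×0.5589)·tan²(59.6°) = 5.788 × 2.905 = 16.82.
Overburden at base level: q = 15.6 × 2.6 = 40.56 kPa.
Surcharge term q·N_q = 40.56 × 16.815 = 682.02 kPa; self-weight term 0.5·γ·B·N_γ·s_γ = 0.5 × 15.6 × 3.8 × 13.3 × 0.8 = 315.37 kPa.
q_ult = 682.02 + 315.37 = 997.39 kPa.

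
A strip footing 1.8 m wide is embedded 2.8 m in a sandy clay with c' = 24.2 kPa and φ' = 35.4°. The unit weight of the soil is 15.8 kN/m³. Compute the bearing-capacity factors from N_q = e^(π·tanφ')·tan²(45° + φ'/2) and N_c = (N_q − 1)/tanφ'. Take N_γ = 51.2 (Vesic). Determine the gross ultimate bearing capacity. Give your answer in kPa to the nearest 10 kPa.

q_ult ≈ 3430 kPa

tan35.4° = 0.7107, so N_q = e^(π×0.7107)·tan²(62.7°) = 9.324 × 3.754 = 35.
N_c = (35 − 1)/tan35.4° = 47.84.
q = γ·D_f = 15.8 × 2.8 = 44.24 kPa.
c·N_c = 24.2 × 47.844 = 1157.8 kPa
q·N_q = 44.24 × 35.001 = 1548.4 kPa
0.5·γ·B·N_γ = 0.5 × 15.8 × 1.8 × 51.2 = 728.06 kPa
q_ult = 1157.8 + 1548.4 + 728.06 = 3434.3 kPa.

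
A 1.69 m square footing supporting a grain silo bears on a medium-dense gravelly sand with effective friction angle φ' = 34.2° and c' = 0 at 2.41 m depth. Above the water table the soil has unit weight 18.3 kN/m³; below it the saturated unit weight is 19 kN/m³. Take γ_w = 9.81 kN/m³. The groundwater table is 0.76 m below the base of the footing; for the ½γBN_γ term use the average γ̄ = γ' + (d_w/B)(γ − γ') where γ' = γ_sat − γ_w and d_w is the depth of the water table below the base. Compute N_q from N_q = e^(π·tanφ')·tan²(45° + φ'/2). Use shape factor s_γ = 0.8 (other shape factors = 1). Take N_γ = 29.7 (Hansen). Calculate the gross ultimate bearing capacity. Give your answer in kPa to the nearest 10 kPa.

q_ult ≈ 1600 kPa

tan34.2° = 0.6796, so N_q = e^(π×0.6796)·tan²(62.1°) = 8.457 × 3.567 = 30.17.
Effective surcharge at the founding depth q = γ·D_f = 18.3 × 2.41 = 44.103 kPa.
With d_w = 0.76 m < B, γ̄ = 9.19 + (0.76/1.69) × (18.3 − 9.19) = 13.287 kN/m³.
q_ult = q·N_q + 0.5·γ·B·N_γ·s_γ
     = 44.103 × 30.168 + 0.5 × 13.287 × 1.69 × 29.7 × 0.8
     = 1330.5 + 266.76 = 1597.2 kPa.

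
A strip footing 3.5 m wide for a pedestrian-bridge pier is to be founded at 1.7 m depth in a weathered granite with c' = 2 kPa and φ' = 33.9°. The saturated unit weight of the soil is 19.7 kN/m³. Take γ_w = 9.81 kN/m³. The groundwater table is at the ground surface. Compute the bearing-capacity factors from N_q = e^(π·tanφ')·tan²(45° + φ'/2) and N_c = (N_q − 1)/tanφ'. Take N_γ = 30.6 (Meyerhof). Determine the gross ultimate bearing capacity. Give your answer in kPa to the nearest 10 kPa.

q_ult ≈ 1100 kPa

tan33.9° = 0.672, so N_q = e^(π×0.672)·tan²(61.95°) = 8.257 × 3.522 = 29.08.
N_c = (29.08 − 1)/tan33.9° = 41.79.
With the water table at the surface the whole profile is submerged: γ' = 19.7 − 9.81 = 9.89 kN/m³, so q = γ'·D_f = 16.813 kPa; the same γ' applies in the ½γBN_γ term.
q_ult = c·N_c + q·N_q + 0.5·γ·B·N_γ
     = 2 × 41.793 + 16.813 × 29.083 + 0.5 × 9.89 × 3.5 × 30.6
     = 83.585 + 488.98 + 529.61 = 1102.2 kPa.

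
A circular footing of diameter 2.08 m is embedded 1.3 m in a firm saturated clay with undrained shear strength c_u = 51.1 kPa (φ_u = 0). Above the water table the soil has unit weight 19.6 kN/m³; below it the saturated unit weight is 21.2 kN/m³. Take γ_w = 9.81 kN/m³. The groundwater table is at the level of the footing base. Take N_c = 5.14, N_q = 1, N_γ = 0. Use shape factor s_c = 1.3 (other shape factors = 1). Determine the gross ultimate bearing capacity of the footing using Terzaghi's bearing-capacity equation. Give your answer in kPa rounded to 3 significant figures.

q = γ·D_f = 19.6 × 1.3 = 25.48 kPa.
c·N_c·s_c = 51.1 × 5.14 × 1.3 = 341.45 kPa
q·N_q = 25.48 × 1 = 25.48 kPa
q_ult = 341.45 + 25.48 = 366.93 kPa.

q_ult ≈ 367 kPa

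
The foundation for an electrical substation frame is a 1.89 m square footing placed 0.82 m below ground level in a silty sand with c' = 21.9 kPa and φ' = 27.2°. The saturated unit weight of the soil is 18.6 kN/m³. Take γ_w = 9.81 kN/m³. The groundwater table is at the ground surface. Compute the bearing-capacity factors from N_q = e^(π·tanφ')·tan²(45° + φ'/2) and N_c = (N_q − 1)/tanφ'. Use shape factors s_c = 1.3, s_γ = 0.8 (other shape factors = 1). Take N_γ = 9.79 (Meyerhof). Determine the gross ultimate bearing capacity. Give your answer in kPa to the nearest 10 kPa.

q_ult ≈ 850 kPa

tan27.2° = 0.5139, so N_q = e^(π×0.5139)·tan²(58.6°) = 5.026 × 2.684 = 13.49.
N_c = (13.49 − 1)/tan27.2° = 24.3.
γ' = 18.6 − 9.81 = 8.79 kN/m³ (submerged throughout). q = 8.79 × 0.82 = 7.2078 kPa; the same γ' applies in the ½γBN_γ term.
c·N_c·s_c = 21.9 × 24.3 × 1.3 = 691.82 kPa
q·N_q = 7.2078 × 13.488 = 97.222 kPa
0.5·γ·B·N_γ·s_γ = 0.5 × 8.79 × 1.89 × 9.79 × 0.8 = 65.057 kPa
q_ult = 691.82 + 97.222 + 65.057 = 854.1 kPa.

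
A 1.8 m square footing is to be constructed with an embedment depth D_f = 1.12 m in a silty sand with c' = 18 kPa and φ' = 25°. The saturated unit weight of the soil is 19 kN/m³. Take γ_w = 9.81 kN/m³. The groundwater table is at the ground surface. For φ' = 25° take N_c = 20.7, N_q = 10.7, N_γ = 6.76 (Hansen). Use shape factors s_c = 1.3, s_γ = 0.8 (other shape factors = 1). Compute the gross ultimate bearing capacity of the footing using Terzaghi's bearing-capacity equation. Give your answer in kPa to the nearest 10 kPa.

With the water table at the surface the whole profile is submerged: γ' = 19 − 9.81 = 9.19 kN/m³, so q = γ'·D_f = 10.293 kPa; the same γ' applies in the ½γBN_γ term.
q_ult = c·N_c·s_c + q·N_q + 0.5·γ·B·N_γ·s_γ
     = 18 × 20.7 × 1.3 + 10.293 × 10.7 + 0.5 × 9.19 × 1.8 × 6.76 × 0.8
     = 484.38 + 110.13 + 44.73 = 639.24 kPa.

q_ult ≈ 640 kPa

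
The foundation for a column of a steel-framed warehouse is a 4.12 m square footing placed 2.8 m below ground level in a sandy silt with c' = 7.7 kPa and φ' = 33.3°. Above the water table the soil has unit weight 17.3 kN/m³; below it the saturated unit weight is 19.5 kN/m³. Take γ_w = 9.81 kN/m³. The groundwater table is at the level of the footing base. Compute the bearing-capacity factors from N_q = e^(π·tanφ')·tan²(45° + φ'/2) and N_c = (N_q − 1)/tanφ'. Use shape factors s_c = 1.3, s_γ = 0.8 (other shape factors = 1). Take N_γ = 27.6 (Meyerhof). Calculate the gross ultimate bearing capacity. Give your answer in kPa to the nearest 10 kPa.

tan33.3° = 0.6569, so N_q = e^(π×0.6569)·tan²(61.65°) = 7.875 × 3.435 = 27.05.
N_c = (27.05 − 1)/tan33.3° = 39.65.
q = γ·D_f = 17.3 × 2.8 = 48.44 kPa.
For the ½γBN_γ term take γ' = 19.5 − 9.81 = 9.69 kN/m³ (soil below base is submerged).
c·N_c·s_c = 7.7 × 39.654 × 1.3 = 396.94 kPa
q·N_q = 48.44 × 27.048 = 1310.2 kPa
0.5·γ·B·N_γ·s_γ = 0.5 × 9.69 × 4.12 × 27.6 × 0.8 = 440.75 kPa
q_ult = 396.94 + 1310.2 + 440.75 = 2147.9 kPa.

q_ult ≈ 2150 kPa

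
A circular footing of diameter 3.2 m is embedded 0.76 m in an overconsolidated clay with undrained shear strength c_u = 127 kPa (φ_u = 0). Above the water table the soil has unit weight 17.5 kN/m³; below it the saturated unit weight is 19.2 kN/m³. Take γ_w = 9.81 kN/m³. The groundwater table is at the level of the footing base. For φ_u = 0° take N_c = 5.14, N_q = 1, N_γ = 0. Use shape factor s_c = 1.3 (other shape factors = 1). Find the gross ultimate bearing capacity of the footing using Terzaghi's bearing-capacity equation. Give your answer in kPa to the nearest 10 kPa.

q = γ·D_f = 17.5 × 0.76 = 13.3 kPa.
c·N_c·s_c = 127 × 5.14 × 1.3 = 848.61 kPa
q·N_q = 13.3 × 1 = 13.3 kPa
q_ult = 848.61 + 13.3 = 861.91 kPa.

q_ult ≈ 860 kPa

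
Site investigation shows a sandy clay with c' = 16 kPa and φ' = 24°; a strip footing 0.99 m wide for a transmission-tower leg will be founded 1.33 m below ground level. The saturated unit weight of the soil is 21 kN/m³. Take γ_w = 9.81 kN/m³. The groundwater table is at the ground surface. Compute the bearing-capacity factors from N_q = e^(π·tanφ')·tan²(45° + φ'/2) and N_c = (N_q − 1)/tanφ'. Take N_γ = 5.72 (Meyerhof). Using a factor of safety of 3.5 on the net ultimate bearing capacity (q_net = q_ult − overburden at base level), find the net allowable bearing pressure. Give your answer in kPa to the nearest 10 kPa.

q_all(net) ≈ 130 kPa

N_q = e^(π·tan24°)·tan²(57°) = 9.6; N_c = (N_q − 1)/tanφ' = 19.32.
Water table at ground surface, so effective unit weight γ' = 21 − 9.81 = 11.19 kN/m³ is used throughout; overburden q = 11.19 × 1.33 = 14.883 kPa; the same γ' applies in the ½γBN_γ term.
Cohesion term c·N_c = 16 × 19.324 = 309.18 kPa; surcharge term q·N_q = 14.883 × 9.6034 = 142.92 kPa; self-weight term 0.5·γ·B·N_γ = 0.5 × 11.19 × 0.99 × 5.72 = 31.683 kPa.
q_ult = 309.18 + 142.92 + 31.683 = 483.78 kPa.
q_net = 483.78 − 14.883 = 468.9 kPa.
q_all(net) = 468.9 / 3.5 = 133.97 kPa.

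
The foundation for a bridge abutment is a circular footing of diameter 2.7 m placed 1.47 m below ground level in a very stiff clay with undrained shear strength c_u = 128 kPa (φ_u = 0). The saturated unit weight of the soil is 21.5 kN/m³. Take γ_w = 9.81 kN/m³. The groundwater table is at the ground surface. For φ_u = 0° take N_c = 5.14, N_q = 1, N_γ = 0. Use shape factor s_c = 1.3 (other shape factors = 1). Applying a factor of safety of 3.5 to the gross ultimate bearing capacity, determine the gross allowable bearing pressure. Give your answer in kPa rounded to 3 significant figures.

q_all ≈ 249 kPa

With the water table at the surface the whole profile is submerged: γ' = 21.5 − 9.81 = 11.69 kN/m³, so q = γ'·D_f = 17.184 kPa.
q_ult = c·N_c·s_c + q·N_q
     = 128 × 5.14 × 1.3 + 17.184 × 1
     = 855.3 + 17.184 = 872.48 kPa.
q_all = q_ult / FS = 872.48 / 3.5 = 249.28 kPa.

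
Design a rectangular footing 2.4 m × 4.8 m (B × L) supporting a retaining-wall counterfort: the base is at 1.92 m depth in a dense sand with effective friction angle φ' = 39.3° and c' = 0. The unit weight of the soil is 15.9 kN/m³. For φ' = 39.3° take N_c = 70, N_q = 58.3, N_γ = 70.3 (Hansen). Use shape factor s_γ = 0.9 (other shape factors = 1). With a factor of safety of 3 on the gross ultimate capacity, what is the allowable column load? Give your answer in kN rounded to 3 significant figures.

Overburden at base level: q = 15.9 × 1.92 = 30.528 kPa.
Surcharge term q·N_q = 30.528 × 58.3 = 1779.8 kPa; self-weight term 0.5·γ·B·N_γ·s_γ = 0.5 × 15.9 × 2.4 × 70.3 × 0.9 = 1207.2 kPa.
q_ult = 1779.8 + 1207.2 = 2987 kPa.
Gross allowable pressure q_all = 2987 / 3 = 995.66 kPa.
Footing area = 11.52 m², so allowable column load = 995.66 × 11.52 = 11470 kN.

P_all ≈ 11500 kN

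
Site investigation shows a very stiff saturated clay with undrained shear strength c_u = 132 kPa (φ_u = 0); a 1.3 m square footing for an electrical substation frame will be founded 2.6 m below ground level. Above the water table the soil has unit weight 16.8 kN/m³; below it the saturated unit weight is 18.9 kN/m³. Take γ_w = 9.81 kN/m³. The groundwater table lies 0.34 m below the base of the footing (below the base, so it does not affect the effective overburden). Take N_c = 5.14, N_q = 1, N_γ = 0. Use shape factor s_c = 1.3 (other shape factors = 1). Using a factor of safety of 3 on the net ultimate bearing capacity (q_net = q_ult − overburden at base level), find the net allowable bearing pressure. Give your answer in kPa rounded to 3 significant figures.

Effective surcharge at the founding depth q = γ·D_f = 16.8 × 2.6 = 43.68 kPa.
q_ult = c·N_c·s_c + q·N_q
     = 132 × 5.14 × 1.3 + 43.68 × 1
     = 882.02 + 43.68 = 925.7 kPa.
q_net = 925.7 − 43.68 = 882.02 kPa.
q_all(net) = 882.02 / 3 = 294.01 kPa.

q_all(net) ≈ 294 kPa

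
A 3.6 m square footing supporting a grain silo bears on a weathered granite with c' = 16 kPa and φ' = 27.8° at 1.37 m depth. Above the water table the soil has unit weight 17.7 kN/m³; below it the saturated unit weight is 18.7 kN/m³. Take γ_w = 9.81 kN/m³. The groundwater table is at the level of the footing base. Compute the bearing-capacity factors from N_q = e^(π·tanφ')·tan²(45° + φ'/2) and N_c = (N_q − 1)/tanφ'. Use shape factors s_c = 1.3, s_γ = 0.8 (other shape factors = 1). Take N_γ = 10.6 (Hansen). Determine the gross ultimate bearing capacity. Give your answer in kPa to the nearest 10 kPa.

tan27.8° = 0.5272, so N_q = e^(π×0.5272)·tan²(58.9°) = 5.24 × 2.748 = 14.4.
N_c = (14.4 − 1)/tan27.8° = 25.42.
Overburden at base level: q = 17.7 × 1.37 = 24.249 kPa.
Below the base the soil is submerged, so the ½γBN_γ term uses γ' = 18.7 − 9.81 = 8.89 kN/m³.
Cohesion term c·N_c·s_c = 16 × 25.416 × 1.3 = 528.66 kPa; surcharge term q·N_q = 24.249 × 14.4 = 349.2 kPa; self-weight term 0.5·γ·B·N_γ·s_γ = 0.5 × 8.89 × 3.6 × 10.6 × 0.8 = 135.7 kPa.
q_ult = 528.66 + 349.2 + 135.7 = 1013.6 kPa.

q_ult ≈ 1010 kPa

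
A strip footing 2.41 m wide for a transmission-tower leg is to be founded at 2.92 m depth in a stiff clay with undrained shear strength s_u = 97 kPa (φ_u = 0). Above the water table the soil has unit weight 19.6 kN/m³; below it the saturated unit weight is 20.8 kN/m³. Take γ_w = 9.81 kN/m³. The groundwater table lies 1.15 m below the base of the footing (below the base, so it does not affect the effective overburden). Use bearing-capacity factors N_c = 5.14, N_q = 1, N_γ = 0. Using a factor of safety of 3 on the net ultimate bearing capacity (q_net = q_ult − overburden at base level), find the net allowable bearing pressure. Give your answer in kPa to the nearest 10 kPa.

q = γ·D_f = 19.6 × 2.92 = 57.232 kPa.
c·N_c = 97 × 5.14 = 498.58 kPa
q·N_q = 57.232 × 1 = 57.232 kPa
q_ult = 498.58 + 57.232 = 555.81 kPa.
q_net = 555.81 − 57.232 = 498.58 kPa.
q_all(net) = 498.58 / 3 = 166.19 kPa.

q_all(net) ≈ 170 kPa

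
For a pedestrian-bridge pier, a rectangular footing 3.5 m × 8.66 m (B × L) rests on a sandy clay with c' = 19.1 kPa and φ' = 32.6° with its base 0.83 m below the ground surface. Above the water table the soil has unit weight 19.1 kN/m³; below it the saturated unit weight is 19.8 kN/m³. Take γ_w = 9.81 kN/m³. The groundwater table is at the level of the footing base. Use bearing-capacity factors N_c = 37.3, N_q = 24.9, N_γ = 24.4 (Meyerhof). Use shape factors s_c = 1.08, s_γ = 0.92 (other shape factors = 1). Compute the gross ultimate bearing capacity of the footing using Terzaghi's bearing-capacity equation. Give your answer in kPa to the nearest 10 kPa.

Effective surcharge at the founding depth q = γ·D_f = 19.1 × 0.83 = 15.853 kPa.
The water table coincides with the base, so in the self-weight term γ → γ' = 9.99 kN/m³.
q_ult = c·N_c·s_c + q·N_q + 0.5·γ·B·N_γ·s_γ
     = 19.1 × 37.3 × 1.08 + 15.853 × 24.9 + 0.5 × 9.99 × 3.5 × 24.4 × 0.92
     = 769.42 + 394.74 + 392.45 = 1556.6 kPa.

q_ult ≈ 1560 kPa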